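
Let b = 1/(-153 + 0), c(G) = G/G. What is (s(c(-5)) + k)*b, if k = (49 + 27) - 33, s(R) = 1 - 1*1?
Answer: -43/153 ≈ -0.28105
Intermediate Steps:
c(G) = 1
s(R) = 0 (s(R) = 1 - 1 = 0)
k = 43 (k = 76 - 33 = 43)
b = -1/153 (b = 1/(-153) = -1/153 ≈ -0.0065359)
(s(c(-5)) + k)*b = (0 + 43)*(-1/153) = 43*(-1/153) = -43/153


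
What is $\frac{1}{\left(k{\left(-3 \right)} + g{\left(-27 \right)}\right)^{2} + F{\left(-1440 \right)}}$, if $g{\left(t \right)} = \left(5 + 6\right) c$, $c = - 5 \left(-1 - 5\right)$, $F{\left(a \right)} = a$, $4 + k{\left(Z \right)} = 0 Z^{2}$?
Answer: $\frac{1}{104836} \approx 9.5387 \cdot 10^{-6}$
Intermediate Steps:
$k{\left(Z \right)} = -4$ ($k{\left(Z \right)} = -4 + 0 Z^{2} = -4 + 0 = -4$)
$c = 30$ ($c = \left(-5\right) \left(-6\right) = 30$)
$g{\left(t \right)} = 330$ ($g{\left(t \right)} = \left(5 + 6\right) 30 = 11 \cdot 30 = 330$)
$\frac{1}{\left(k{\left(-3 \right)} + g{\left(-27 \right)}\right)^{2} + F{\left(-1440 \right)}} = \frac{1}{\left(-4 + 330\right)^{2} - 1440} = \frac{1}{326^{2} - 1440} = \frac{1}{106276 - 1440} = \frac{1}{104836}$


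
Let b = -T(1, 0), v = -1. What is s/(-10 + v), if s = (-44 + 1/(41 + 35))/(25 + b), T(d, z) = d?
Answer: 3343/20064 ≈ 0.16662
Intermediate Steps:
b = -1 (b = -1*1 = -1)
s = -3343/1824 (s = (-44 + 1/(41 + 35))/(25 - 1) = (-44 + 1/76)/24 = (-44 + 1/76)*(1/24) = -3343/76*1/24 = -3343/1824 ≈ -1.8328)
s/(-10 + v) = -3343/(1824*(-10 - 1)) = -3343/1824/(-11) = -3343/1824*(-1/11) = 3343/20064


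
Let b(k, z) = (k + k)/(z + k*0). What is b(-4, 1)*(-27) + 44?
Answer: 260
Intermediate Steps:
b(k, z) = 2*k/z (b(k, z) = (2*k)/(z + 0) = (2*k)/z = 2*k/z)
b(-4, 1)*(-27) + 44 = (2*(-4)/1)*(-27) + 44 = (2*(-4)*1)*(-27) + 44 = -8*(-27) + 44 = 216 + 44 = 260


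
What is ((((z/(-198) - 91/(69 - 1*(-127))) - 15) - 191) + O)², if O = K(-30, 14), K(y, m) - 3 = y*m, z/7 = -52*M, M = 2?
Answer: 2951699238601/7683984 ≈ 3.8414e+5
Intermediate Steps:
z = -728 (z = 7*(-52*2) = 7*(-104) = -728)
K(y, m) = 3 + m*y (K(y, m) = 3 + y*m = 3 + m*y)
O = -417 (O = 3 + 14*(-30) = 3 - 420 = -417)
((((z/(-198) - 91/(69 - 1*(-127))) - 15) - 191) + O)² = ((((-728/(-198) - 91/(69 - 1*(-127))) - 15) - 191) - 417)² = ((((-728*(-1/198) - 91/(69 + 127)) - 15) - 191) - 417)² = ((((364/99 - 91/196) - 15) - 191) - 417)² = ((((364/99 - 91*1/196) - 15) - 191) - 417)² = ((((364/99 - 13/28) - 15) - 191) - 417)² = (((8905/2772 - 15) - 191) - 417)² = ((-32675/2772 - 191) - 417)² = (-562127/2772 - 417)² = (-1718051/2772)² = 2951699238601/7683984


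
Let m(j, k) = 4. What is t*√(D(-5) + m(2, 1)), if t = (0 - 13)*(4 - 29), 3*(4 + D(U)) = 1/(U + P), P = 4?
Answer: 325*I*√3/3 ≈ 187.64*I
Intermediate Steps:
D(U) = -4 + 1/(3*(4 + U)) (D(U) = -4 + 1/(3*(U + 4)) = -4 + 1/(3*(4 + U)))
t = 325 (t = -13*(-25) = 325)
t*√(D(-5) + m(2, 1)) = 325*√((-47 - 12*(-5))/(3*(4 - 5)) + 4) = 325*√((⅓)*(-47 + 60)/(-1) + 4) = 325*√((⅓)*(-1)*13 + 4) = 325*√(-13/3 + 4) = 325*√(-⅓) = 325*(I*√3/3) = 325*I*√3/3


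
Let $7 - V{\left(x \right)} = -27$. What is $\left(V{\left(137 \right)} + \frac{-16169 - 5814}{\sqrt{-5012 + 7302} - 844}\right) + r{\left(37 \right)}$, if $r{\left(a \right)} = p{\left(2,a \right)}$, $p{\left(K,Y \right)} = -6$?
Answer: $\frac{19217470}{355023} + \frac{21983 \sqrt{2290}}{710046} \approx 55.612$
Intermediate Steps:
$r{\left(a \right)} = -6$
$V{\left(x \right)} = 34$ ($V{\left(x \right)} = 7 - -27 = 7 + 27 = 34$)
$\left(V{\left(137 \right)} + \frac{-16169 - 5814}{\sqrt{-5012 + 7302} - 844}\right) + r{\left(37 \right)} = \left(34 + \frac{-16169 - 5814}{\sqrt{-5012 + 7302} - 844}\right) - 6 = \left(34 - \frac{21983}{\sqrt{2290} - 844}\right) - 6 = \left(34 - \frac{21983}{-844 + \sqrt{2290}}\right) - 6 = 28 - \frac{21983}{-844 + \sqrt{2290}}$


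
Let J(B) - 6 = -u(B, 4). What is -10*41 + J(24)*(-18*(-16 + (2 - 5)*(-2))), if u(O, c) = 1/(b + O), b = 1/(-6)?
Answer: 94730/143 ≈ 662.45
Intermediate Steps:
b = -⅙ ≈ -0.16667
u(O, c) = 1/(-⅙ + O)
J(B) = 6 - 6/(-1 + 6*B)
-10*41 + J(24)*(-18*(-16 + (2 - 5)*(-2))) = -10*41 + (12*(-1 + 3*24)/(-1 + 6*24))*(-18*(-16 + (2 - 5)*(-2))) = -410 + (12*(-1 + 72)/(-1 + 144))*(-18*(-16 - 3*(-2))) = -410 + (12*71/143)*(-18*(-16 + 6)) = -410 + (12*(1/143)*71)*(-18*(-10)) = -410 + (852/143)*180 = -410 + 153360/143 = 94730/143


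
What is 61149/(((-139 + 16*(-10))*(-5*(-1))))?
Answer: -61149/1495 ≈ -40.902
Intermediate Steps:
61149/(((-139 + 16*(-10))*(-5*(-1)))) = 61149/(((-139 - 160)*5)) = 61149/((-299*5)) = 61149/(-1495) = 61149*(-1/1495) = -61149/1495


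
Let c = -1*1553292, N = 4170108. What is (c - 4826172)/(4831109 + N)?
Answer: -6379464/9001217 ≈ -0.70873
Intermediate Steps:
c = -1553292
(c - 4826172)/(4831109 + N) = (-1553292 - 4826172)/(4831109 + 4170108) = -6379464/9001217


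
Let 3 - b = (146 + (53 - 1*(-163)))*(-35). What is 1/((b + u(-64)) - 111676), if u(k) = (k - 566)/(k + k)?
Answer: -64/6335877 ≈ -1.0101e-5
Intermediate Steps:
u(k) = (-566 + k)/(2*k) (u(k) = (-566 + k)/((2*k)) = (-566 + k)*(1/(2*k)) = (-566 + k)/(2*k))
b = 12673 (b = 3 - (146 + (53 - 1*(-163)))*(-35) = 3 - (146 + (53 + 163))*(-35) = 3 - (146 + 216)*(-35) = 3 - 362*(-35) = 3 - 1*(-12670) = 3 + 12670 = 12673)
1/((b + u(-64)) - 111676) = 1/((12673 + (½)*(-566 - 64)/(-64)) - 111676) = 1/((12673 + (½)*(-1/64)*(-630)) - 111676) = 1/((12673 + 315/64) - 111676) = 1/(811387/64 - 111676) = 1/(-6335877/64) = -64/6335877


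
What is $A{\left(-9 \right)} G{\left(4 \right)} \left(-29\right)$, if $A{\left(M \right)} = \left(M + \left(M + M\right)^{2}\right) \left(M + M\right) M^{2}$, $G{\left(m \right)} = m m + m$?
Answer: $266376600$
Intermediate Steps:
$G{\left(m \right)} = m + m^{2}$ ($G{\left(m \right)} = m^{2} + m = m + m^{2}$)
$A{\left(M \right)} = 2 M^{3} \left(M + 4 M^{2}\right)$ ($A{\left(M \right)} = \left(M + \left(2 M\right)^{2}\right) 2 M M^{2} = \left(M + 4 M^{2}\right) 2 M M^{2} = 2 M \left(M + 4 M^{2}\right) M^{2} = 2 M^{3} \left(M + 4 M^{2}\right)$)
$A{\left(-9 \right)} G{\left(4 \right)} \left(-29\right) = \left(-9\right)^{4} \left(2 + 8 \left(-9\right)\right) 4 \left(1 + 4\right) \left(-29\right) = 6561 \left(2 - 72\right) 4 \cdot 5 \left(-29\right) = 6561 \left(-70\right) 20 \left(-29\right) = \left(-459270\right) \left(-580\right) = 266376600$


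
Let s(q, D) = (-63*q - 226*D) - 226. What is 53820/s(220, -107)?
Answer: 13455/2524 ≈ 5.3308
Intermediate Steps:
s(q, D) = -226 - 226*D - 63*q (s(q, D) = (-226*D - 63*q) - 226 = -226 - 226*D - 63*q)
53820/s(220, -107) = 53820/(-226 - 226*(-107) - 63*220) = 53820/(-226 + 24182 - 13860) = 53820/10096 = 53820*(1/10096) = 13455/2524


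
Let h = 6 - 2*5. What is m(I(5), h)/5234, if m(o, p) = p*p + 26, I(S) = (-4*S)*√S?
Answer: 21/2617 ≈ 0.0080245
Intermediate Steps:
I(S) = -4*S^(3/2)
h = -4 (h = 6 - 10 = -4)
m(o, p) = 26 + p² (m(o, p) = p² + 26 = 26 + p²)
m(I(5), h)/5234 = (26 + (-4)²)/5234 = (26 + 16)*(1/5234) = 42*(1/5234) = 21/2617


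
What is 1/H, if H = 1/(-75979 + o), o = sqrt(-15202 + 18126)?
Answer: -75979 + 2*sqrt(731) ≈ -75925.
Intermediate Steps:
o = 2*sqrt(731) (o = sqrt(2924) = 2*sqrt(731) ≈ 54.074)
H = 1/(-75979 + 2*sqrt(731)) ≈ -1.3171e-5
1/H = 1/(-75979/5772805517 - 2*sqrt(731)/5772805517)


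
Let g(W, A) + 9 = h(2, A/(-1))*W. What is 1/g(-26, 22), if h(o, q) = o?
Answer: -1/61 ≈ -0.016393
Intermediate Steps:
g(W, A) = -9 + 2*W
1/g(-26, 22) = 1/(-9 + 2*(-26)) = 1/(-9 - 52) = 1/(-61) = -1/61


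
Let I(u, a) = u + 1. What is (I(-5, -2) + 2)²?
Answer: 4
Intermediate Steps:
I(u, a) = 1 + u
(I(-5, -2) + 2)² = ((1 - 5) + 2)² = (-4 + 2)² = (-2)² = 4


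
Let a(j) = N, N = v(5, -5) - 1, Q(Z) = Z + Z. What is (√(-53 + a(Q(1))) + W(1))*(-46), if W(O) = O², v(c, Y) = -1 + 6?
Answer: -46 - 322*I ≈ -46.0 - 322.0*I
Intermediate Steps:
v(c, Y) = 5
Q(Z) = 2*Z
N = 4 (N = 5 - 1 = 4)
a(j) = 4
(√(-53 + a(Q(1))) + W(1))*(-46) = (√(-53 + 4) + 1²)*(-46) = (√(-49) + 1)*(-46) = (7*I + 1)*(-46) = (1 + 7*I)*(-46) = -46 - 322*I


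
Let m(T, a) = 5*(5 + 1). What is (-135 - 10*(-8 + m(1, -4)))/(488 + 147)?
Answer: -71/127 ≈ -0.55906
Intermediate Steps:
m(T, a) = 30 (m(T, a) = 5*6 = 30)
(-135 - 10*(-8 + m(1, -4)))/(488 + 147) = (-135 - 10*(-8 + 30))/(488 + 147) = (-135 - 10*22)/635 = (-135 - 220)*(1/635) = -355*1/635 = -71/127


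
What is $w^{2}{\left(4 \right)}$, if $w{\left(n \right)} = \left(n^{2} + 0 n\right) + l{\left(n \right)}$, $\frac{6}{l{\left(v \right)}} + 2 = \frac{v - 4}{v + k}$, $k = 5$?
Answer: $169$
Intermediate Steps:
$l{\left(v \right)} = \frac{6}{-2 + \frac{-4 + v}{5 + v}}$ ($l{\left(v \right)} = \frac{6}{-2 + \frac{v - 4}{v + 5}} = \frac{6}{-2 + \frac{-4 + v}{5 + v}}$)
$w{\left(n \right)} = n^{2} + \frac{6 \left(-5 - n\right)}{14 + n}$ ($w{\left(n \right)} = \left(n^{2} + 0 n\right) + \frac{6 \left(-5 - n\right)}{14 + n} = \left(n^{2} + 0\right) + \frac{6 \left(-5 - n\right)}{14 + n} = n^{2} + \frac{6 \left(-5 - n\right)}{14 + n}$)
$w^{2}{\left(4 \right)} = \left(\frac{-30 - 24 + 4^{2} \left(14 + 4\right)}{14 + 4}\right)^{2} = \left(\frac{-30 - 24 + 16 \cdot 18}{18}\right)^{2} = \left(\frac{-30 - 24 + 288}{18}\right)^{2} = \left(\frac{1}{18} \cdot 234\right)^{2} = 13^{2} = 169$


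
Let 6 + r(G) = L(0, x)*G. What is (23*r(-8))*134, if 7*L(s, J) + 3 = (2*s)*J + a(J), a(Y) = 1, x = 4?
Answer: -80132/7 ≈ -11447.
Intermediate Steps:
L(s, J) = -2/7 + 2*J*s/7 (L(s, J) = -3/7 + ((2*s)*J + 1)/7 = -3/7 + (2*J*s + 1)/7 = -3/7 + (1 + 2*J*s)/7 = -3/7 + (⅐ + 2*J*s/7) = -2/7 + 2*J*s/7)
r(G) = -6 - 2*G/7 (r(G) = -6 + (-2/7 + (2/7)*4*0)*G = -6 + (-2/7 + 0)*G = -6 - 2*G/7)
(23*r(-8))*134 = (23*(-6 - 2/7*(-8)))*134 = (23*(-6 + 16/7))*134 = (23*(-26/7))*134 = -598/7*134 = -80132/7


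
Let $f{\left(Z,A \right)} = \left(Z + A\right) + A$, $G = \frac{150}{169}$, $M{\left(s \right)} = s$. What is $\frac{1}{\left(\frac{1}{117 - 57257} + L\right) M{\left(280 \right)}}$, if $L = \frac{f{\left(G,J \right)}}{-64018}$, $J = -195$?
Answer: $\frac{15455001497}{26226951506} \approx 0.58928$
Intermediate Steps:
$G = \frac{150}{169}$ ($G = 150 \cdot \frac{1}{169} = \frac{150}{169} \approx 0.88757$)
$f{\left(Z,A \right)} = Z + 2 A$ ($f{\left(Z,A \right)} = \left(A + Z\right) + A = Z + 2 A$)
$L = \frac{32880}{5409521}$ ($L = \frac{\frac{150}{169} + 2 \left(-195\right)}{-64018} = \left(\frac{150}{169} - 390\right) \left(- \frac{1}{64018}\right) = \left(- \frac{65760}{169}\right) \left(- \frac{1}{64018}\right) = \frac{32880}{5409521} \approx 0.0060782$)
$\frac{1}{\left(\frac{1}{117 - 57257} + L\right) M{\left(280 \right)}} = \frac{1}{\left(\frac{1}{117 - 57257} + \frac{32880}{5409521}\right) 280} = \frac{1}{\frac{1}{-57140} + \frac{32880}{5409521}} \cdot \frac{1}{280} = \frac{1}{- \frac{1}{57140} + \frac{32880}{5409521}} \cdot \frac{1}{280} = \frac{1}{\frac{1873353679}{309100029940}} \cdot \frac{1}{280} = \frac{309100029940}{1873353679} \cdot \frac{1}{280} = \frac{15455001497}{26226951506}$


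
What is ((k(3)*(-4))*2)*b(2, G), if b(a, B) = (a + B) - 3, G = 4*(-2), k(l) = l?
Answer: 216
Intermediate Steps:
G = -8
b(a, B) = -3 + B + a (b(a, B) = (B + a) - 3 = -3 + B + a)
((k(3)*(-4))*2)*b(2, G) = ((3*(-4))*2)*(-3 - 8 + 2) = -12*2*(-9) = -24*(-9) = 216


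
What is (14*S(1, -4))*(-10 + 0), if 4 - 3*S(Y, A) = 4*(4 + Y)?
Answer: 2240/3 ≈ 746.67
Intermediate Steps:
S(Y, A) = -4 - 4*Y/3 (S(Y, A) = 4/3 - 4*(4 + Y)/3 = 4/3 - (16 + 4*Y)/3 = 4/3 + (-16/3 - 4*Y/3) = -4 - 4*Y/3)
(14*S(1, -4))*(-10 + 0) = (14*(-4 - 4/3*1))*(-10 + 0) = (14*(-4 - 4/3))*(-10) = (14*(-16/3))*(-10) = -224/3*(-10) = 2240/3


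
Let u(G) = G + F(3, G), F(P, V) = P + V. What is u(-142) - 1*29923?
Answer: -30204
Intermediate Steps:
u(G) = 3 + 2*G (u(G) = G + (3 + G) = 3 + 2*G)
u(-142) - 1*29923 = (3 + 2*(-142)) - 1*29923 = (3 - 284) - 29923 = -281 - 29923 = -30204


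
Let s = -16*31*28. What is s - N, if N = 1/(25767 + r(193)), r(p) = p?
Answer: -360532481/25960 ≈ -13888.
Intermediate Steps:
N = 1/25960 (N = 1/(25767 + 193) = 1/25960 ≈ 3.8521e-5)
s = -13888 (s = -496*28 = -13888)
s - N = -13888 - 1*1/25960 = -13888 - 1/25960 = -360532481/25960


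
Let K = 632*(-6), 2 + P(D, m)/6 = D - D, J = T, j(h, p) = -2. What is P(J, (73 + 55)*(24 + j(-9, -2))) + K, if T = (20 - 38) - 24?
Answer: -3804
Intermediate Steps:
T = -42 (T = -18 - 24 = -42)
J = -42
P(D, m) = -12 (P(D, m) = -12 + 6*(D - D) = -12 + 6*0 = -12 + 0 = -12)
K = -3792
P(J, (73 + 55)*(24 + j(-9, -2))) + K = -12 - 3792 = -3804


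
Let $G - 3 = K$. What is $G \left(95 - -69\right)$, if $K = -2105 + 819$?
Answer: $-210412$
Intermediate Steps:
$K = -1286$
$G = -1283$ ($G = 3 - 1286 = -1283$)
$G \left(95 - -69\right) = - 1283 \left(95 - -69\right) = - 1283 \left(95 + 69\right) = \left(-1283\right) 164 = -210412$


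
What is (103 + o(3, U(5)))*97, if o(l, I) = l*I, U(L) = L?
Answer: 11446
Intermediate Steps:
o(l, I) = I*l
(103 + o(3, U(5)))*97 = (103 + 5*3)*97 = (103 + 15)*97 = 118*97 = 11446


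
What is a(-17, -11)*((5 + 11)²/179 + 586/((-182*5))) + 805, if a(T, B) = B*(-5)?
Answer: 13817008/16289 ≈ 848.24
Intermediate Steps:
a(T, B) = -5*B
a(-17, -11)*((5 + 11)²/179 + 586/((-182*5))) + 805 = (-5*(-11))*((5 + 11)²/179 + 586/((-182*5))) + 805 = 55*(16²*(1/179) + 586/(-910)) + 805 = 55*(256*(1/179) + 586*(-1/910)) + 805 = 55*(256/179 - 293/455) + 805 = 55*(64033/81445) + 805 = 704363/16289 + 805 = 13817008/16289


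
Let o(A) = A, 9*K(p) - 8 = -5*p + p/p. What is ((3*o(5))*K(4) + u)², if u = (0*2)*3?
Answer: 3025/9 ≈ 336.11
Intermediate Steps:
K(p) = 1 - 5*p/9 (K(p) = 8/9 + (-5*p + p/p)/9 = 8/9 + (-5*p + 1)/9 = 8/9 + (1 - 5*p)/9 = 8/9 + (⅑ - 5*p/9) = 1 - 5*p/9)
u = 0 (u = 0*3 = 0)
((3*o(5))*K(4) + u)² = ((3*5)*(1 - 5/9*4) + 0)² = (15*(1 - 20/9) + 0)² = (15*(-11/9) + 0)² = (-55/3 + 0)² = (-55/3)² = 3025/9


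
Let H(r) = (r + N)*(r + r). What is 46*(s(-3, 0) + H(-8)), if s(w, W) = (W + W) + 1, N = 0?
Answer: 5934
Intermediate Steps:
s(w, W) = 1 + 2*W (s(w, W) = 2*W + 1 = 1 + 2*W)
H(r) = 2*r**2 (H(r) = (r + 0)*(r + r) = r*(2*r) = 2*r**2)
46*(s(-3, 0) + H(-8)) = 46*((1 + 2*0) + 2*(-8)**2) = 46*((1 + 0) + 2*64) = 46*(1 + 128) = 46*129 = 5934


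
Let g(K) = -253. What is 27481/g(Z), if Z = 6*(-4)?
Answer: -27481/253 ≈ -108.62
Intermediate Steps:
Z = -24
27481/g(Z) = 27481/(-253) = 27481*(-1/253) = -27481/253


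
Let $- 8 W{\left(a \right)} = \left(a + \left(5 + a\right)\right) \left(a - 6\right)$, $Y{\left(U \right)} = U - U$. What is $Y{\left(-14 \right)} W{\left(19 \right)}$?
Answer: $0$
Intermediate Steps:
$Y{\left(U \right)} = 0$
$W{\left(a \right)} = - \frac{\left(-6 + a\right) \left(5 + 2 a\right)}{8}$ ($W{\left(a \right)} = - \frac{\left(a + \left(5 + a\right)\right) \left(a - 6\right)}{8} = - \frac{\left(5 + 2 a\right) \left(-6 + a\right)}{8} = - \frac{\left(-6 + a\right) \left(5 + 2 a\right)}{8}$)
$Y{\left(-14 \right)} W{\left(19 \right)} = 0 \left(\frac{15}{4} - \frac{19^{2}}{4} + \frac{7}{8} \cdot 19\right) = 0 \left(\frac{15}{4} - \frac{361}{4} + \frac{133}{8}\right) = 0 \left(- \frac{559}{8}\right) = 0$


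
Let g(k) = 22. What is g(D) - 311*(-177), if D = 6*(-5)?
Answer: 55069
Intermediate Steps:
D = -30
g(D) - 311*(-177) = 22 - 311*(-177) = 22 + 55047 = 55069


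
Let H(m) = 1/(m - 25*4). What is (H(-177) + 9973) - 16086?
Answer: -1693302/277 ≈ -6113.0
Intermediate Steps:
H(m) = 1/(-100 + m) (H(m) = 1/(m - 100) = 1/(-100 + m))
(H(-177) + 9973) - 16086 = (1/(-100 - 177) + 9973) - 16086 = (1/(-277) + 9973) - 16086 = (-1/277 + 9973) - 16086 = 2762520/277 - 16086 = -1693302/277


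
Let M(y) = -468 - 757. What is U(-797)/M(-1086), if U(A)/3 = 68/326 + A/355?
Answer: 353523/70884625 ≈ 0.0049873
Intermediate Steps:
U(A) = 102/163 + 3*A/355 (U(A) = 3*(68/326 + A/355) = 3*(68*(1/326) + A*(1/355)) = 3*(34/163 + A/355) = 102/163 + 3*A/355)
M(y) = -1225
U(-797)/M(-1086) = (102/163 + (3/355)*(-797))/(-1225) = (102/163 - 2391/355)*(-1/1225) = -353523/57865*(-1/1225) = 353523/70884625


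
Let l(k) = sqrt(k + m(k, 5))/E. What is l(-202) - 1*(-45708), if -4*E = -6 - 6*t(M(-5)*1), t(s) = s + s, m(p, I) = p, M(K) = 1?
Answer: 45708 + 4*I*sqrt(101)/9 ≈ 45708.0 + 4.4666*I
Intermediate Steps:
t(s) = 2*s
E = 9/2 (E = -(-6 - 12*1*1)/4 = -(-6 - 12)/4 = -1/4*(-18) = 9/2 ≈ 4.5000)
l(k) = 2*sqrt(2)*sqrt(k)/9 (l(k) = sqrt(k + k)/(9/2) = sqrt(2*k)*(2/9) = (sqrt(2)*sqrt(k))*(2/9) = 2*sqrt(2)*sqrt(k)/9)
l(-202) - 1*(-45708) = 2*sqrt(2)*sqrt(-202)/9 - 1*(-45708) = 2*sqrt(2)*(I*sqrt(202))/9 + 45708 = 4*I*sqrt(101)/9 + 45708 = 45708 + 4*I*sqrt(101)/9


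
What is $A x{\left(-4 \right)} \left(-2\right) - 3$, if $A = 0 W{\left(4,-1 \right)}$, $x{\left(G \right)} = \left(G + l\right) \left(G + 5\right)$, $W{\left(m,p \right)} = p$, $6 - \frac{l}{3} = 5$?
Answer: $-3$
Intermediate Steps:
$l = 3$ ($l = 18 - 15 = 3$)
$x{\left(G \right)} = \left(3 + G\right) \left(5 + G\right)$ ($x{\left(G \right)} = \left(G + 3\right) \left(G + 5\right) = \left(3 + G\right) \left(5 + G\right)$)
$A = 0$ ($A = 0 \left(-1\right) = 0$)
$A x{\left(-4 \right)} \left(-2\right) - 3 = 0 \left(15 + \left(-4\right)^{2} + 8 \left(-4\right)\right) \left(-2\right) - 3 = 0 \left(15 + 16 - 32\right) \left(-2\right) - 3 = 0 \left(\left(-1\right) \left(-2\right)\right) - 3 = 0 \cdot 2 - 3 = 0 - 3 = -3$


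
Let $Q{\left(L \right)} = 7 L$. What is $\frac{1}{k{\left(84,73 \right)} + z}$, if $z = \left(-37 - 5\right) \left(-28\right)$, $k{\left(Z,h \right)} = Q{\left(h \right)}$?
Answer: $\frac{1}{1687} \approx 0.00059277$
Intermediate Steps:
$k{\left(Z,h \right)} = 7 h$
$z = 1176$ ($z = \left(-42\right) \left(-28\right) = 1176$)
$\frac{1}{k{\left(84,73 \right)} + z} = \frac{1}{7 \cdot 73 + 1176} = \frac{1}{511 + 1176} = \frac{1}{1687}$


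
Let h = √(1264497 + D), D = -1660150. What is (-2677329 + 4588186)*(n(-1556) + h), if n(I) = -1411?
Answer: -2696219227 + 1910857*I*√395653 ≈ -2.6962e+9 + 1.2019e+9*I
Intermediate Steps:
h = I*√395653 (h = √(1264497 - 1660150) = √(-395653) = I*√395653 ≈ 629.01*I)
(-2677329 + 4588186)*(n(-1556) + h) = (-2677329 + 4588186)*(-1411 + I*√395653) = 1910857*(-1411 + I*√395653) = -2696219227 + 1910857*I*√395653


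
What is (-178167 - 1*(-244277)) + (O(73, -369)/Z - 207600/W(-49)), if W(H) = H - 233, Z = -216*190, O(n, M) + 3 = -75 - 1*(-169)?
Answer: 128938236523/1928880 ≈ 66846.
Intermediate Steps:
O(n, M) = 91 (O(n, M) = -3 + (-75 - 1*(-169)) = -3 + (-75 + 169) = -3 + 94 = 91)
Z = -41040
W(H) = -233 + H
(-178167 - 1*(-244277)) + (O(73, -369)/Z - 207600/W(-49)) = (-178167 - 1*(-244277)) + (91/(-41040) - 207600/(-233 - 49)) = (-178167 + 244277) + (91*(-1/41040) - 207600/(-282)) = 66110 + (-91/41040 - 207600*(-1/282)) = 66110 + (-91/41040 + 34600/47) = 66110 + 1419979723/1928880 = 128938236523/1928880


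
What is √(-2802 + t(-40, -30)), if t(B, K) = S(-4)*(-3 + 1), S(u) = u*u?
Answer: I*√2834 ≈ 53.235*I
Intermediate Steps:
S(u) = u²
t(B, K) = -32 (t(B, K) = (-4)²*(-3 + 1) = 16*(-2) = -32)
√(-2802 + t(-40, -30)) = √(-2802 - 32) = √(-2834) = I*√2834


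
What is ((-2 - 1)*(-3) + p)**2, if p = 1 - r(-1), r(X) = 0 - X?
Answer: 81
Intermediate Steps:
r(X) = -X
p = 0 (p = 1 - (-1)*(-1) = 1 - 1*1 = 1 - 1 = 0)
((-2 - 1)*(-3) + p)**2 = ((-2 - 1)*(-3) + 0)**2 = (-3*(-3) + 0)**2 = (9 + 0)**2 = 9**2 = 81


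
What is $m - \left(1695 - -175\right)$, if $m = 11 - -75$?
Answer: $-1784$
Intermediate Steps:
$m = 86$ ($m = 11 + 75 = 86$)
$m - \left(1695 - -175\right) = 86 - \left(1695 - -175\right) = 86 - \left(1695 + 175\right) = 86 - 1870 = -1784$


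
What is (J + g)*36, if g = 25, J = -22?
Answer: 108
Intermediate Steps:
(J + g)*36 = (-22 + 25)*36 = 3*36 = 108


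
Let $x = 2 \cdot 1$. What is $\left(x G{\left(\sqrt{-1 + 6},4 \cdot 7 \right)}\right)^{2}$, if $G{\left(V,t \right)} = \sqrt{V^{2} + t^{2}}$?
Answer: $3156$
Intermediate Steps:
$x = 2$
$\left(x G{\left(\sqrt{-1 + 6},4 \cdot 7 \right)}\right)^{2} = \left(2 \sqrt{\left(\sqrt{-1 + 6}\right)^{2} + \left(4 \cdot 7\right)^{2}}\right)^{2} = \left(2 \sqrt{\left(\sqrt{5}\right)^{2} + 28^{2}}\right)^{2} = \left(2 \sqrt{5 + 784}\right)^{2} = \left(2 \sqrt{789}\right)^{2} = 3156$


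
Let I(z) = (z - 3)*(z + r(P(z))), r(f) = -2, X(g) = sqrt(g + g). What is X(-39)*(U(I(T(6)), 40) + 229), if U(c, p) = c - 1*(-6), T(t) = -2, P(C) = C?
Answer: 255*I*sqrt(78) ≈ 2252.1*I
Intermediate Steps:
X(g) = sqrt(2)*sqrt(g) (X(g) = sqrt(2*g) = sqrt(2)*sqrt(g))
I(z) = (-3 + z)*(-2 + z) (I(z) = (z - 3)*(z - 2) = (-3 + z)*(-2 + z))
U(c, p) = 6 + c (U(c, p) = c + 6 = 6 + c)
X(-39)*(U(I(T(6)), 40) + 229) = (sqrt(2)*sqrt(-39))*((6 + (6 + (-2)**2 - 5*(-2))) + 229) = (sqrt(2)*(I*sqrt(39)))*((6 + (6 + 4 + 10)) + 229) = (I*sqrt(78))*((6 + 20) + 229) = (I*sqrt(78))*(26 + 229) = (I*sqrt(78))*255 = 255*I*sqrt(78)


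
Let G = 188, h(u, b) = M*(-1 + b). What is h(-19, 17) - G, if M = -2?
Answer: -220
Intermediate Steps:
h(u, b) = 2 - 2*b (h(u, b) = -2*(-1 + b) = 2 - 2*b)
h(-19, 17) - G = (2 - 2*17) - 1*188 = (2 - 34) - 188 = -32 - 188 = -220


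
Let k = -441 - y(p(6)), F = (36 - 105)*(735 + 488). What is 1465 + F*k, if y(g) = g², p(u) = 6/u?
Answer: 37300519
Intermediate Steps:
F = -84387 (F = -69*1223 = -84387)
k = -442 (k = -441 - (6/6)² = -441 - (6*(⅙))² = -441 - 1*1² = -441 - 1*1 = -441 - 1 = -442)
1465 + F*k = 1465 - 84387*(-442) = 1465 + 37299054 = 37300519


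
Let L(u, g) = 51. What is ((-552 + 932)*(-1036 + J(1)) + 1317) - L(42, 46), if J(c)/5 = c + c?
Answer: -388614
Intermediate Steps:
J(c) = 10*c (J(c) = 5*(c + c) = 5*(2*c) = 10*c)
((-552 + 932)*(-1036 + J(1)) + 1317) - L(42, 46) = ((-552 + 932)*(-1036 + 10*1) + 1317) - 1*51 = (380*(-1036 + 10) + 1317) - 51 = (380*(-1026) + 1317) - 51 = (-389880 + 1317) - 51 = -388563 - 51 = -388614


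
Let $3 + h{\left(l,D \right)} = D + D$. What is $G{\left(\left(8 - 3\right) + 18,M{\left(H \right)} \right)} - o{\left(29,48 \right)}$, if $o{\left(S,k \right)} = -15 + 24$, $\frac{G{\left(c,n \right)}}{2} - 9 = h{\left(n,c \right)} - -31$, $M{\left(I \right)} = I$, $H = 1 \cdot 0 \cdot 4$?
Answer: $157$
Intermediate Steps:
$h{\left(l,D \right)} = -3 + 2 D$ ($h{\left(l,D \right)} = -3 + \left(D + D\right) = -3 + 2 D$)
$H = 0$ ($H = 0 \cdot 4 = 0$)
$G{\left(c,n \right)} = 74 + 4 c$ ($G{\left(c,n \right)} = 18 + 2 \left(\left(-3 + 2 c\right) - -31\right) = 18 + 2 \left(\left(-3 + 2 c\right) + 31\right) = 18 + 2 \left(28 + 2 c\right) = 18 + \left(56 + 4 c\right) = 74 + 4 c$)
$o{\left(S,k \right)} = 9$
$G{\left(\left(8 - 3\right) + 18,M{\left(H \right)} \right)} - o{\left(29,48 \right)} = \left(74 + 4 \left(\left(8 - 3\right) + 18\right)\right) - 9 = \left(74 + 4 \left(5 + 18\right)\right) - 9 = \left(74 + 4 \cdot 23\right) - 9 = \left(74 + 92\right) - 9 = 166 - 9 = 157$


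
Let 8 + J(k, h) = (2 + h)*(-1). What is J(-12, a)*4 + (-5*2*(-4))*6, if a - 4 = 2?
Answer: 176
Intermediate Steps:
a = 6 (a = 4 + 2 = 6)
J(k, h) = -10 - h (J(k, h) = -8 + (2 + h)*(-1) = -8 + (-2 - h) = -10 - h)
J(-12, a)*4 + (-5*2*(-4))*6 = (-10 - 1*6)*4 + (-5*2*(-4))*6 = (-10 - 6)*4 - 10*(-4)*6 = -16*4 + 40*6 = -64 + 240 = 176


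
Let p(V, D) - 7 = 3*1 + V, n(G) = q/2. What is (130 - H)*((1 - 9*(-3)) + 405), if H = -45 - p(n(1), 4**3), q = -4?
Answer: 79239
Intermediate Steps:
n(G) = -2 (n(G) = -4/2 = -4*1/2 = -2)
p(V, D) = 10 + V (p(V, D) = 7 + (3*1 + V) = 7 + (3 + V) = 10 + V)
H = -53 (H = -45 - (10 - 2) = -45 - 1*8 = -45 - 8 = -53)
(130 - H)*((1 - 9*(-3)) + 405) = (130 - 1*(-53))*((1 - 9*(-3)) + 405) = (130 + 53)*((1 + 27) + 405) = 183*(28 + 405) = 183*433 = 79239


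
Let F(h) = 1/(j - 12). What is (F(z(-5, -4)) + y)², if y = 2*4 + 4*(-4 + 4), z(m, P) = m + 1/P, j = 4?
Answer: 3969/64 ≈ 62.016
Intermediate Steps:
F(h) = -⅛ (F(h) = 1/(4 - 12) = 1/(-8) = -⅛)
y = 8 (y = 8 + 4*0 = 8 + 0 = 8)
(F(z(-5, -4)) + y)² = (-⅛ + 8)² = (63/8)² = 3969/64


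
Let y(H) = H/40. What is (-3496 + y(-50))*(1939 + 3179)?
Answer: -35797851/2 ≈ -1.7899e+7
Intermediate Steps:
y(H) = H/40 (y(H) = H*(1/40) = H/40)
(-3496 + y(-50))*(1939 + 3179) = (-3496 + (1/40)*(-50))*(1939 + 3179) = (-3496 - 5/4)*5118 = -13989/4*5118 = -35797851/2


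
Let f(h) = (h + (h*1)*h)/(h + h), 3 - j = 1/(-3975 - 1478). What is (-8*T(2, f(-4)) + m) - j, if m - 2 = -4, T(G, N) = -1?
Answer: 16358/5453 ≈ 2.9998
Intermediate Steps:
j = 16360/5453 (j = 3 - 1/(-3975 - 1478) = 3 - 1/(-5453) = 3 - 1*(-1/5453) = 3 + 1/5453 = 16360/5453 ≈ 3.0002)
f(h) = (h + h²)/(2*h) (f(h) = (h + h*h)/((2*h)) = (h + h²)*(1/(2*h)) = (h + h²)/(2*h))
m = -2 (m = 2 - 4 = -2)
(-8*T(2, f(-4)) + m) - j = (-8*(-1) - 2) - 1*16360/5453 = (8 - 2) - 16360/5453 = 6 - 16360/5453 = 16358/5453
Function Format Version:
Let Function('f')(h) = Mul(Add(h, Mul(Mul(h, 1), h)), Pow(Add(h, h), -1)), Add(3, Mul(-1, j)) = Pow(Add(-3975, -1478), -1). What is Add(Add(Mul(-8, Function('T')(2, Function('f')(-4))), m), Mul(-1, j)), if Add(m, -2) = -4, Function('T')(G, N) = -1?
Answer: Rational(16358, 5453) ≈ 2.9998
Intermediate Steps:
j = Rational(16360, 5453) (j = Add(3, Mul(-1, Pow(Add(-3975, -1478), -1))) = Add(3, Mul(-1, Pow(-5453, -1))) = Add(3, Mul(-1, Rational(-1, 5453))) = Add(3, Rational(1, 5453)) = Rational(16360, 5453) ≈ 3.0002)
Function('f')(h) = Mul(Rational(1, 2), Pow(h, -1), Add(h, Pow(h, 2))) (Function('f')(h) = Mul(Add(h, Mul(h, h)), Pow(Mul(2, h), -1)) = Mul(Add(h, Pow(h, 2)), Mul(Rational(1, 2), Pow(h, -1))) = Mul(Rational(1, 2), Pow(h, -1), Add(h, Pow(h, 2))))
m = -2 (m = Add(2, -4) = -2)
Add(Add(Mul(-8, Function('T')(2, Function('f')(-4))), m), Mul(-1, j)) = Add(Add(Mul(-8, -1), -2), Mul(-1, Rational(16360, 5453))) = Add(Add(8, -2), Rational(-16360, 5453)) = Add(6, Rational(-16360, 5453)) = Rational(16358, 5453)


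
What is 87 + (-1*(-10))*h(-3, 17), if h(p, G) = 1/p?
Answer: 251/3 ≈ 83.667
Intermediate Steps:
87 + (-1*(-10))*h(-3, 17) = 87 - 1*(-10)/(-3) = 87 + 10*(-1/3) = 87 - 10/3 = 251/3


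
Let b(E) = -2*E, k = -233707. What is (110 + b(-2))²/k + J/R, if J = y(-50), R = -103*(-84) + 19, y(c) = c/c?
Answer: -112454609/2026473397 ≈ -0.055493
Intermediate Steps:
y(c) = 1
R = 8671 (R = 8652 + 19 = 8671)
J = 1
(110 + b(-2))²/k + J/R = (110 - 2*(-2))²/(-233707) + 1/8671 = (110 + 4)²*(-1/233707) + 1*(1/8671) = 114²*(-1/233707) + 1/8671 = 12996*(-1/233707) + 1/8671 = -12996/233707 + 1/8671 = -112454609/2026473397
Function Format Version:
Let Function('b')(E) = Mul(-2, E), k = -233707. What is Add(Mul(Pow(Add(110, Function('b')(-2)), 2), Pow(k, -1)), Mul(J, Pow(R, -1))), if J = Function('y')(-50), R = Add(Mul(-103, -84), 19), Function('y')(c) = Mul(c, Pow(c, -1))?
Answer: Rational(-112454609, 2026473397) ≈ -0.055493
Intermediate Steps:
Function('y')(c) = 1
R = 8671 (R = Add(8652, 19) = 8671)
J = 1
Add(Mul(Pow(Add(110, Function('b')(-2)), 2), Pow(k, -1)), Mul(J, Pow(R, -1))) = Add(Mul(Pow(Add(110, Mul(-2, -2)), 2), Pow(-233707, -1)), Mul(1, Pow(8671, -1))) = Add(Mul(Pow(Add(110, 4), 2), Rational(-1, 233707)), Mul(1, Rational(1, 8671))) = Add(Mul(Pow(114, 2), Rational(-1, 233707)), Rational(1, 8671)) = Add(Mul(12996, Rational(-1, 233707)), Rational(1, 8671)) = Add(Rational(-12996, 233707), Rational(1, 8671)) = Rational(-112454609, 2026473397)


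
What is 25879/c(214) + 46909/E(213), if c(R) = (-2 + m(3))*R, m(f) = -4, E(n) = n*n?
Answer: -371291065/19417932 ≈ -19.121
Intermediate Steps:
E(n) = n²
c(R) = -6*R (c(R) = (-2 - 4)*R = -6*R)
25879/c(214) + 46909/E(213) = 25879/((-6*214)) + 46909/(213²) = 25879/(-1284) + 46909/45369 = 25879*(-1/1284) + 46909*(1/45369) = -25879/1284 + 46909/45369 = -371291065/19417932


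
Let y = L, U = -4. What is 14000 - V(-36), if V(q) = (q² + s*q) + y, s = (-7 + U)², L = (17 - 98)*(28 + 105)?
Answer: 27833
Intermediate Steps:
L = -10773 (L = -81*133 = -10773)
s = 121 (s = (-7 - 4)² = (-11)² = 121)
y = -10773
V(q) = -10773 + q² + 121*q (V(q) = (q² + 121*q) - 10773 = -10773 + q² + 121*q)
14000 - V(-36) = 14000 - (-10773 + (-36)² + 121*(-36)) = 14000 - (-10773 + 1296 - 4356) = 14000 - 1*(-13833) = 14000 + 13833 = 27833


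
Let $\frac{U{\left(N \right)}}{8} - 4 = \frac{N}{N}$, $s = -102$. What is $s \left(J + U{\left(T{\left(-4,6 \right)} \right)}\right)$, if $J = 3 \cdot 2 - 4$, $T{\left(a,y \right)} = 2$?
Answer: $-4284$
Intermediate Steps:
$J = 2$ ($J = 6 - 4 = 2$)
$U{\left(N \right)} = 40$ ($U{\left(N \right)} = 32 + 8 \frac{N}{N} = 32 + 8 \cdot 1 = 32 + 8 = 40$)
$s \left(J + U{\left(T{\left(-4,6 \right)} \right)}\right) = - 102 \left(2 + 40\right) = \left(-102\right) 42 = -4284$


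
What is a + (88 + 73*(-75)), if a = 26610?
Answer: 21223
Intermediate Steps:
a + (88 + 73*(-75)) = 26610 + (88 + 73*(-75)) = 26610 + (88 - 5475) = 26610 - 5387 = 21223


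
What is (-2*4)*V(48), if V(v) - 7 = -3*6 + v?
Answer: -296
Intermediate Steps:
V(v) = -11 + v (V(v) = 7 + (-3*6 + v) = 7 + (-18 + v) = -11 + v)
(-2*4)*V(48) = (-2*4)*(-11 + 48) = -8*37 = -296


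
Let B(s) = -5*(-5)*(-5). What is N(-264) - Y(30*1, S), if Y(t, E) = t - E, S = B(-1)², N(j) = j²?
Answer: 85291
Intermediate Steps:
B(s) = -125 (B(s) = 25*(-5) = -125)
S = 15625 (S = (-125)² = 15625)
N(-264) - Y(30*1, S) = (-264)² - (30*1 - 1*15625) = 69696 - (30 - 15625) = 69696 - 1*(-15595) = 69696 + 15595 = 85291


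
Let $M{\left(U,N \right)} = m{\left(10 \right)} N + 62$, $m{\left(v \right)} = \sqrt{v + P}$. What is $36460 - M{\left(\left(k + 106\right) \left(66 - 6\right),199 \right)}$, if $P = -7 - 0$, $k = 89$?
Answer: $36398 - 199 \sqrt{3} \approx 36053.0$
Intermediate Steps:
$P = -7$ ($P = -7 + 0 = -7$)
$m{\left(v \right)} = \sqrt{-7 + v}$ ($m{\left(v \right)} = \sqrt{v - 7} = \sqrt{-7 + v}$)
$M{\left(U,N \right)} = 62 + N \sqrt{3}$ ($M{\left(U,N \right)} = \sqrt{-7 + 10} N + 62 = \sqrt{3} N + 62 = N \sqrt{3} + 62 = 62 + N \sqrt{3}$)
$36460 - M{\left(\left(k + 106\right) \left(66 - 6\right),199 \right)} = 36460 - \left(62 + 199 \sqrt{3}\right) = 36398 - 199 \sqrt{3}$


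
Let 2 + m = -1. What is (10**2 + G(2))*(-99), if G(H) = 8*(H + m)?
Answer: -9108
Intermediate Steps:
m = -3 (m = -2 - 1 = -3)
G(H) = -24 + 8*H (G(H) = 8*(H - 3) = 8*(-3 + H) = -24 + 8*H)
(10**2 + G(2))*(-99) = (10**2 + (-24 + 8*2))*(-99) = (100 + (-24 + 16))*(-99) = (100 - 8)*(-99) = 92*(-99) = -9108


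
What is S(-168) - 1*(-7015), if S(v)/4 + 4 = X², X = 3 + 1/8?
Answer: 112609/16 ≈ 7038.1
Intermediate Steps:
X = 25/8 (X = 3 + 1*(⅛) = 3 + ⅛ = 25/8 ≈ 3.1250)
S(v) = 369/16 (S(v) = -16 + 4*(25/8)² = -16 + 4*(625/64) = -16 + 625/16 = 369/16)
S(-168) - 1*(-7015) = 369/16 - 1*(-7015) = 369/16 + 7015 = 112609/16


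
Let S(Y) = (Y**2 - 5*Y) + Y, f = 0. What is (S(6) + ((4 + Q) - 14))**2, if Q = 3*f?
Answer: 4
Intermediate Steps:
Q = 0 (Q = 3*0 = 0)
S(Y) = Y**2 - 4*Y
(S(6) + ((4 + Q) - 14))**2 = (6*(-4 + 6) + ((4 + 0) - 14))**2 = (6*2 + (4 - 14))**2 = (12 - 10)**2 = 2**2 = 4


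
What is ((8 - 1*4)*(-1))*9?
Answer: -36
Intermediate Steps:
((8 - 1*4)*(-1))*9 = ((8 - 4)*(-1))*9 = (4*(-1))*9 = -4*9 = -36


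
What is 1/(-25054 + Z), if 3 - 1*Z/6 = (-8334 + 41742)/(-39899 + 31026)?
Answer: -8873/221943980 ≈ -3.9979e-5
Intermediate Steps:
Z = 360162/8873 (Z = 18 - 6*(-8334 + 41742)/(-39899 + 31026) = 18 - 200448/(-8873) = 18 - 200448*(-1)/8873 = 18 - 6*(-33408/8873) = 18 + 200448/8873 = 360162/8873 ≈ 40.591)
1/(-25054 + Z) = 1/(-25054 + 360162/8873) = 1/(-221943980/8873) = -8873/221943980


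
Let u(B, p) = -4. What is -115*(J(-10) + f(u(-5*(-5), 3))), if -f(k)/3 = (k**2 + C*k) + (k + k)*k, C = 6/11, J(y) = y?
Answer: 186530/11 ≈ 16957.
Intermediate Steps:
C = 6/11 (C = 6*(1/11) = 6/11 ≈ 0.54545)
f(k) = -9*k**2 - 18*k/11 (f(k) = -3*((k**2 + 6*k/11) + (k + k)*k) = -3*((k**2 + 6*k/11) + (2*k)*k) = -3*((k**2 + 6*k/11) + 2*k**2) = -3*(3*k**2 + 6*k/11) = -9*k**2 - 18*k/11)
-115*(J(-10) + f(u(-5*(-5), 3))) = -115*(-10 - 9/11*(-4)*(2 + 11*(-4))) = -115*(-10 - 9/11*(-4)*(2 - 44)) = -115*(-10 - 9/11*(-4)*(-42)) = -115*(-10 - 1512/11) = -115*(-1622/11) = 186530/11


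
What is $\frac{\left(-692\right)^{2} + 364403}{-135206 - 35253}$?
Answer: $- \frac{22791}{4607} \approx -4.947$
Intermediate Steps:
$\frac{\left(-692\right)^{2} + 364403}{-135206 - 35253} = \frac{478864 + 364403}{-170459} = 843267 \left(- \frac{1}{170459}\right) = - \frac{22791}{4607}$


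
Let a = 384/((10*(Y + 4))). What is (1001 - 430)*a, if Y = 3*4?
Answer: 6852/5 ≈ 1370.4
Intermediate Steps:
Y = 12
a = 12/5 (a = 384/((10*(12 + 4))) = 384/((10*16)) = 384/160 = 384*(1/160) = 12/5 ≈ 2.4000)
(1001 - 430)*a = (1001 - 430)*(12/5) = 571*(12/5) = 6852/5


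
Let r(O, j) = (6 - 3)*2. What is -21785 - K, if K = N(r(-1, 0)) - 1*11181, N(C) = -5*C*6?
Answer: -10424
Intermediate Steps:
r(O, j) = 6 (r(O, j) = 3*2 = 6)
N(C) = -30*C
K = -11361 (K = -30*6 - 1*11181 = -180 - 11181 = -11361)
-21785 - K = -21785 - 1*(-11361) = -21785 + 11361 = -10424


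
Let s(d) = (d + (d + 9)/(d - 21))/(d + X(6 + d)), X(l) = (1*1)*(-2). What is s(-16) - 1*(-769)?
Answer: 56971/74 ≈ 769.88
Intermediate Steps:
X(l) = -2 (X(l) = 1*(-2) = -2)
s(d) = (d + (9 + d)/(-21 + d))/(-2 + d) (s(d) = (d + (d + 9)/(d - 21))/(d - 2) = (d + (9 + d)/(-21 + d))/(-2 + d))
s(-16) - 1*(-769) = (9 + (-16)**2 - 20*(-16))/(42 + (-16)**2 - 23*(-16)) - 1*(-769) = (9 + 256 + 320)/(42 + 256 + 368) + 769 = 585/666 + 769 = (1/666)*585 + 769 = 65/74 + 769 = 56971/74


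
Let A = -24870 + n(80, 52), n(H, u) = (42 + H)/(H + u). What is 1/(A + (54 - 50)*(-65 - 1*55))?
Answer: -66/1673039 ≈ -3.9449e-5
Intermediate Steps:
n(H, u) = (42 + H)/(H + u)
A = -1641359/66 (A = -24870 + (42 + 80)/(80 + 52) = -24870 + 122/132 = -24870 + (1/132)*122 = -24870 + 61/66 = -1641359/66 ≈ -24869.)
1/(A + (54 - 50)*(-65 - 1*55)) = 1/(-1641359/66 + (54 - 50)*(-65 - 1*55)) = 1/(-1641359/66 + 4*(-65 - 55)) = 1/(-1641359/66 + 4*(-120)) = 1/(-1641359/66 - 480) = 1/(-1673039/66) = -66/1673039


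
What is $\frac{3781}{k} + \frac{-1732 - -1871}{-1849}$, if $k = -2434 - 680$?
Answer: $- \frac{7423915}{5757786} \approx -1.2894$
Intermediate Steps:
$k = -3114$ ($k = -2434 - 680 = -3114$)
$\frac{3781}{k} + \frac{-1732 - -1871}{-1849} = \frac{3781}{-3114} + \frac{-1732 - -1871}{-1849} = 3781 \left(- \frac{1}{3114}\right) + \left(-1732 + 1871\right) \left(- \frac{1}{1849}\right) = - \frac{3781}{3114} + 139 \left(- \frac{1}{1849}\right) = - \frac{3781}{3114} - \frac{139}{1849} = - \frac{7423915}{5757786}$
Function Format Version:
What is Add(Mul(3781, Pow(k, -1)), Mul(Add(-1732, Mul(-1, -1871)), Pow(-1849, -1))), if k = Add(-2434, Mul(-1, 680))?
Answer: Rational(-7423915, 5757786) ≈ -1.2894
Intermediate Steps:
k = -3114 (k = Add(-2434, -680) = -3114)
Add(Mul(3781, Pow(k, -1)), Mul(Add(-1732, Mul(-1, -1871)), Pow(-1849, -1))) = Add(Mul(3781, Pow(-3114, -1)), Mul(Add(-1732, Mul(-1, -1871)), Pow(-1849, -1))) = Add(Mul(3781, Rational(-1, 3114)), Mul(Add(-1732, 1871), Rational(-1, 1849))) = Add(Rational(-3781, 3114), Mul(139, Rational(-1, 1849))) = Add(Rational(-3781, 3114), Rational(-139, 1849)) = Rational(-7423915, 5757786)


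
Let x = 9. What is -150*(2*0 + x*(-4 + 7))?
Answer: -4050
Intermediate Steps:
-150*(2*0 + x*(-4 + 7)) = -150*(2*0 + 9*(-4 + 7)) = -150*(0 + 9*3) = -150*(0 + 27) = -150*27 = -4050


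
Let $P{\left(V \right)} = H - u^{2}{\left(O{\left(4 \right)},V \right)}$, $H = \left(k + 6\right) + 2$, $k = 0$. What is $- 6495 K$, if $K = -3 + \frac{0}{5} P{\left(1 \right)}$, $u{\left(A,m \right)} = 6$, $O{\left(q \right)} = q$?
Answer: $19485$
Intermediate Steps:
$H = 8$ ($H = \left(0 + 6\right) + 2 = 6 + 2 = 8$)
$P{\left(V \right)} = -28$ ($P{\left(V \right)} = 8 - 6^{2} = 8 - 36 = -28$)
$K = -3$ ($K = -3 + \frac{0}{5} \left(-28\right) = -3 + 0 \cdot \frac{1}{5} \left(-28\right) = -3 + 0 \left(-28\right) = -3 + 0 = -3$)
$- 6495 K = \left(-6495\right) \left(-3\right) = 19485$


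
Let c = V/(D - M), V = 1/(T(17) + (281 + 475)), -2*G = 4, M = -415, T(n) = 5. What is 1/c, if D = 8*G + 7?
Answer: 308966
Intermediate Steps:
G = -2 (G = -1/2*4 = -2)
V = 1/761 (V = 1/(5 + (281 + 475)) = 1/(5 + 756) = 1/761 ≈ 0.0013141)
D = -9 (D = 8*(-2) + 7 = -16 + 7 = -9)
c = 1/308966 (c = 1/(761*(-9 - 1*(-415))) = 1/(761*(-9 + 415)) = (1/761)/406 = (1/761)*(1/406) = 1/308966 ≈ 3.2366e-6)
1/c = 1/(1/308966) = 308966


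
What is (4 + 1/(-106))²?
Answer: 178929/11236 ≈ 15.925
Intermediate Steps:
(4 + 1/(-106))² = (4 - 1/106)² = (423/106)² = 178929/11236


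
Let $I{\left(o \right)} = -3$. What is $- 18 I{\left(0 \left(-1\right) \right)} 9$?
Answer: $486$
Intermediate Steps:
$- 18 I{\left(0 \left(-1\right) \right)} 9 = \left(-18\right) \left(-3\right) 9 = 54 \cdot 9 = 486$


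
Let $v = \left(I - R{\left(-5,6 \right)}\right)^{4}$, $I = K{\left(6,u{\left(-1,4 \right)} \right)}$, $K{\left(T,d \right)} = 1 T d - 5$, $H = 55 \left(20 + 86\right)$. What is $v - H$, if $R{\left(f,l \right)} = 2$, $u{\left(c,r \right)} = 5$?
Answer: $274011$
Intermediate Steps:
$H = 5830$ ($H = 55 \cdot 106 = 5830$)
$K{\left(T,d \right)} = -5 + T d$ ($K{\left(T,d \right)} = T d - 5 = -5 + T d$)
$I = 25$ ($I = -5 + 6 \cdot 5 = -5 + 30 = 25$)
$v = 279841$ ($v = \left(25 - 2\right)^{4} = 23^{4} = 279841$)
$v - H = 279841 - 5830 = 274011$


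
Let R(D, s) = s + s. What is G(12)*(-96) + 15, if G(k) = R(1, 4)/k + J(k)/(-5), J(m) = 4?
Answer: 139/5 ≈ 27.800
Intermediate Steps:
R(D, s) = 2*s
G(k) = -⅘ + 8/k (G(k) = (2*4)/k + 4/(-5) = 8/k + 4*(-⅕) = 8/k - ⅘ = -⅘ + 8/k)
G(12)*(-96) + 15 = (-⅘ + 8/12)*(-96) + 15 = (-⅘ + 8*(1/12))*(-96) + 15 = (-⅘ + ⅔)*(-96) + 15 = -2/15*(-96) + 15 = 64/5 + 15 = 139/5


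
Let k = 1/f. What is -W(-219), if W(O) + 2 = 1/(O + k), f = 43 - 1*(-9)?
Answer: 22826/11387 ≈ 2.0046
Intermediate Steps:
f = 52 (f = 43 + 9 = 52)
k = 1/52 ≈ 0.019231
W(O) = -2 + 1/(1/52 + O) (W(O) = -2 + 1/(O + 1/52) = -2 + 1/(1/52 + O))
-W(-219) = -2*(25 - 52*(-219))/(1 + 52*(-219)) = -2*(25 + 11388)/(1 - 11388) = -2*11413/(-11387) = -2*(-1)*11413/11387 = -1*(-22826/11387) = 22826/11387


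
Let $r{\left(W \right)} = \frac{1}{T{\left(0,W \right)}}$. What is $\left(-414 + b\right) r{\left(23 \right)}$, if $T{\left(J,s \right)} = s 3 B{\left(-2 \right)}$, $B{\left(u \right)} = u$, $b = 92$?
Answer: $\frac{7}{3} \approx 2.3333$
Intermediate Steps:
$T{\left(J,s \right)} = - 6 s$ ($T{\left(J,s \right)} = s 3 \left(-2\right) = 3 s \left(-2\right) = - 6 s$)
$r{\left(W \right)} = - \frac{1}{6 W}$ ($r{\left(W \right)} = \frac{1}{\left(-6\right) W} = - \frac{1}{6 W}$)
$\left(-414 + b\right) r{\left(23 \right)} = \left(-414 + 92\right) \left(- \frac{1}{6 \cdot 23}\right) = - 322 \left(\left(- \frac{1}{6}\right) \frac{1}{23}\right) = \left(-322\right) \left(- \frac{1}{138}\right) = \frac{7}{3}$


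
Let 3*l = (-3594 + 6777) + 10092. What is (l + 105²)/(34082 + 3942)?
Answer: 7725/19012 ≈ 0.40632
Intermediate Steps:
l = 4425 (l = ((-3594 + 6777) + 10092)/3 = (3183 + 10092)/3 = (⅓)*13275 = 4425)
(l + 105²)/(34082 + 3942) = (4425 + 105²)/(34082 + 3942) = (4425 + 11025)/38024 = 15450*(1/38024) = 7725/19012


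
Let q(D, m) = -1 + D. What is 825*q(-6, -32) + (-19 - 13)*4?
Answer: -5903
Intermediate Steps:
825*q(-6, -32) + (-19 - 13)*4 = 825*(-1 - 6) + (-19 - 13)*4 = 825*(-7) - 32*4 = -5775 - 128 = -5903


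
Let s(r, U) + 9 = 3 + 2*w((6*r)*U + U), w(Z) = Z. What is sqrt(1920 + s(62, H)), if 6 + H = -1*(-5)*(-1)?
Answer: 22*I*sqrt(13) ≈ 79.322*I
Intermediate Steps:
H = -11 (H = -6 - 1*(-5)*(-1) = -6 + 5*(-1) = -6 - 5 = -11)
s(r, U) = -6 + 2*U + 12*U*r (s(r, U) = -9 + (3 + 2*((6*r)*U + U)) = -9 + (3 + 2*(6*U*r + U)) = -9 + (3 + 2*(U + 6*U*r)) = -9 + (3 + (2*U + 12*U*r)) = -9 + (3 + 2*U + 12*U*r) = -6 + 2*U + 12*U*r)
sqrt(1920 + s(62, H)) = sqrt(1920 + (-6 + 2*(-11)*(1 + 6*62))) = sqrt(1920 + (-6 + 2*(-11)*(1 + 372))) = sqrt(1920 + (-6 + 2*(-11)*373)) = sqrt(1920 + (-6 - 8206)) = sqrt(1920 - 8212) = sqrt(-6292) = 22*I*sqrt(13)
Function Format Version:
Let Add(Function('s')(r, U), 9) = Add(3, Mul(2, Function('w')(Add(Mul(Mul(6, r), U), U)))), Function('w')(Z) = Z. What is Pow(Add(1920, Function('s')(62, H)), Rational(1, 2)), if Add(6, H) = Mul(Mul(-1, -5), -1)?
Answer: Mul(22, I, Pow(13, Rational(1, 2))) ≈ Mul(79.322, I)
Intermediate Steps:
H = -11 (H = Add(-6, Mul(Mul(-1, -5), -1)) = Add(-6, Mul(5, -1)) = Add(-6, -5) = -11)
Function('s')(r, U) = Add(-6, Mul(2, U), Mul(12, U, r)) (Function('s')(r, U) = Add(-9, Add(3, Mul(2, Add(Mul(Mul(6, r), U), U)))) = Add(-9, Add(3, Mul(2, Add(Mul(6, U, r), U)))) = Add(-9, Add(3, Mul(2, Add(U, Mul(6, U, r))))) = Add(-9, Add(3, Add(Mul(2, U), Mul(12, U, r)))) = Add(-9, Add(3, Mul(2, U), Mul(12, U, r))) = Add(-6, Mul(2, U), Mul(12, U, r)))
Pow(Add(1920, Function('s')(62, H)), Rational(1, 2)) = Pow(Add(1920, Add(-6, Mul(2, -11, Add(1, Mul(6, 62))))), Rational(1, 2)) = Pow(Add(1920, Add(-6, Mul(2, -11, Add(1, 372)))), Rational(1, 2)) = Pow(Add(1920, Add(-6, Mul(2, -11, 373))), Rational(1, 2)) = Pow(Add(1920, Add(-6, -8206)), Rational(1, 2)) = Pow(Add(1920, -8212), Rational(1, 2)) = Pow(-6292, Rational(1, 2)) = Mul(22, I, Pow(13, Rational(1, 2)))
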